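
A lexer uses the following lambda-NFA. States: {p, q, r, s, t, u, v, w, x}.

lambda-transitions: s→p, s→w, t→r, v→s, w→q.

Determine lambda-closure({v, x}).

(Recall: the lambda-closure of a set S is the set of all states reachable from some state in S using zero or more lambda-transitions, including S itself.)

Start with {v, x}.
From v via lambda: add s.
From s via lambda: add p, w.
From w via lambda: add q.
No new states can be added; the closed set is {p, q, s, v, w, x}.

{p, q, s, v, w, x}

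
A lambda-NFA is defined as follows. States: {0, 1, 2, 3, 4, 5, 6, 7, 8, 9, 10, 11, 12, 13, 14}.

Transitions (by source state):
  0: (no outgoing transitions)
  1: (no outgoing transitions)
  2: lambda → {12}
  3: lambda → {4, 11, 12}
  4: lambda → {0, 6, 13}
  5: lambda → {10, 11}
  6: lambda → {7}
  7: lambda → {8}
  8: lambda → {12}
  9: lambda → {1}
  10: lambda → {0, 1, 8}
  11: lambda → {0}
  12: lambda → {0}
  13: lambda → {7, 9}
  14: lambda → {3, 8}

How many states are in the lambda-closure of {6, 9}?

7

Start with {6, 9}.
From 6 via lambda: add 7.
From 9 via lambda: add 1.
From 7 via lambda: add 8.
From 8 via lambda: add 12.
From 12 via lambda: add 0.
lambda-closure = {0, 1, 6, 7, 8, 9, 12}, which has 7 states.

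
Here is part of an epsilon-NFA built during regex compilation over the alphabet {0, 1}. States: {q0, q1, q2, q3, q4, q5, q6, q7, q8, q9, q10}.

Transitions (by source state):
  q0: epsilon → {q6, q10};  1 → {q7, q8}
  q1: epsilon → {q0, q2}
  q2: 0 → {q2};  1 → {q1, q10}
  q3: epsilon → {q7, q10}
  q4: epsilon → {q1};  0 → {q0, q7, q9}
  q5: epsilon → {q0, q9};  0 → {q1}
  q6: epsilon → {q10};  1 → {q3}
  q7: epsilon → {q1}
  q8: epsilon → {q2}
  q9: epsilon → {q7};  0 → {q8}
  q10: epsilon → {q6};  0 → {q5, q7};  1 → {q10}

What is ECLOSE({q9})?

{q0, q1, q2, q6, q7, q9, q10}

Start with {q9}.
From q9 via epsilon: add q7.
From q7 via epsilon: add q1.
From q1 via epsilon: add q0, q2.
From q0 via epsilon: add q6, q10.
No new states can be added; the closed set is {q0, q1, q2, q6, q7, q9, q10}.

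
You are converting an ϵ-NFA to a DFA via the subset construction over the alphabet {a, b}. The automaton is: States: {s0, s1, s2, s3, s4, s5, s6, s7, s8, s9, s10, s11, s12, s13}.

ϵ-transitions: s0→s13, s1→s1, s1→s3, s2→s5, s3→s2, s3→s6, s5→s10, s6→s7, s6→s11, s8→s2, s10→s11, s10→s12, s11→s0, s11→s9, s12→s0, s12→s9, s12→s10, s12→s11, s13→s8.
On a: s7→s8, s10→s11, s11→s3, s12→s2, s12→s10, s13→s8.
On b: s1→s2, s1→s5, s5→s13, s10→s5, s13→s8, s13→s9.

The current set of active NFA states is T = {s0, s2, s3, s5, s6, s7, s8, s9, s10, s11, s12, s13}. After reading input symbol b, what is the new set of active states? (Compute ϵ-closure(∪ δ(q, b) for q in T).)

{s0, s2, s5, s8, s9, s10, s11, s12, s13}

s5 on b → {s13}.
s10 on b → {s5}.
s13 on b → {s8, s9}.
No b-transition from s0, s2, s3, s6, s7, s8, s9, s11, s12.
Union after reading b: {s5, s8, s9, s13}.
Now take the ϵ-closure:
From s5 via ϵ: add s10.
From s8 via ϵ: add s2.
From s10 via ϵ: add s11, s12.
From s11 via ϵ: add s0.
No new states can be added; the closed set is {s0, s2, s5, s8, s9, s10, s11, s12, s13}.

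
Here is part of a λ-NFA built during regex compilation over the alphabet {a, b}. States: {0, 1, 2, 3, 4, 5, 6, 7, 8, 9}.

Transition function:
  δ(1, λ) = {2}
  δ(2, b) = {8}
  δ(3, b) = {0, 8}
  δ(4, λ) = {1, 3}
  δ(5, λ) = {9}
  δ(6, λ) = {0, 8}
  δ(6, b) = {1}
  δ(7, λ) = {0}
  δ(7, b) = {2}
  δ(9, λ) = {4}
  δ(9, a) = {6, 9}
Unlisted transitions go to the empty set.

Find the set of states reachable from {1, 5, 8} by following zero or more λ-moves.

Start with {1, 5, 8}.
From 1 via λ: add 2.
From 5 via λ: add 9.
From 9 via λ: add 4.
From 4 via λ: add 3.
No new states can be added; the closed set is {1, 2, 3, 4, 5, 8, 9}.

{1, 2, 3, 4, 5, 8, 9}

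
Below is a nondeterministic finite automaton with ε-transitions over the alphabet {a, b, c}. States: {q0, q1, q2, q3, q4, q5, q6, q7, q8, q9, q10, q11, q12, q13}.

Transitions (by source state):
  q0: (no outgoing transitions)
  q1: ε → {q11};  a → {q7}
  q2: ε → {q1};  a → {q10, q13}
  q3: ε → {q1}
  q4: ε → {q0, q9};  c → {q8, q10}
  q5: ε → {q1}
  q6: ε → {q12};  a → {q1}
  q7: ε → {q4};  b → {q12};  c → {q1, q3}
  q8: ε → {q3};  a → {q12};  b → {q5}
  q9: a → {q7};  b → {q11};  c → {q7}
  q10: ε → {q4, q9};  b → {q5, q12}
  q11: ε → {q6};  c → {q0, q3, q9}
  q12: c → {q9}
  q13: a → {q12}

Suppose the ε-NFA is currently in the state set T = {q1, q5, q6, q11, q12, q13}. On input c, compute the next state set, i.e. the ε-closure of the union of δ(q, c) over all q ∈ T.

{q0, q1, q3, q6, q9, q11, q12}

q11 on c → {q0, q3, q9}.
q12 on c → {q9}.
No c-transition from q1, q5, q6, q13.
Union after reading c: {q0, q3, q9}.
Now take the ε-closure:
From q3 via ε: add q1.
From q1 via ε: add q11.
From q11 via ε: add q6.
From q6 via ε: add q12.
No new states can be added; the closed set is {q0, q1, q3, q6, q9, q11, q12}.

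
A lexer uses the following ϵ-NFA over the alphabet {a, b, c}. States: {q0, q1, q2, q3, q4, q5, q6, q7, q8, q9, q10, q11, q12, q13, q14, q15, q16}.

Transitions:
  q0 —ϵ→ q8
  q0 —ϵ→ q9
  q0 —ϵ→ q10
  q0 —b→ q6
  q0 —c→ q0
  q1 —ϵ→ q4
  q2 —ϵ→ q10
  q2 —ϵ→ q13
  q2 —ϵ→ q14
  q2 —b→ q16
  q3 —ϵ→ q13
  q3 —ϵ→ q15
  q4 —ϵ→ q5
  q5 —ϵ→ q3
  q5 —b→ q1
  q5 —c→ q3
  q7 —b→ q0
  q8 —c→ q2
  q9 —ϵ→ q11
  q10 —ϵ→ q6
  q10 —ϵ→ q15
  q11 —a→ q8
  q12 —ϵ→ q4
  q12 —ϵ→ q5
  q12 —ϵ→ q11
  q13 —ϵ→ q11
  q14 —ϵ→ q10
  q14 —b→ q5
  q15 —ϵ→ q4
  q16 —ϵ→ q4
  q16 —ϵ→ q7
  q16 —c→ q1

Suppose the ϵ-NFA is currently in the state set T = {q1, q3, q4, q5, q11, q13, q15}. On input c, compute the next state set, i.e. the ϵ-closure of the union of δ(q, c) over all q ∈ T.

{q3, q4, q5, q11, q13, q15}

q5 on c → {q3}.
No c-transition from q1, q3, q4, q11, q13, q15.
Union after reading c: {q3}.
Now take the ϵ-closure:
From q3 via ϵ: add q13, q15.
From q13 via ϵ: add q11.
From q15 via ϵ: add q4.
From q4 via ϵ: add q5.
No new states can be added; the closed set is {q3, q4, q5, q11, q13, q15}.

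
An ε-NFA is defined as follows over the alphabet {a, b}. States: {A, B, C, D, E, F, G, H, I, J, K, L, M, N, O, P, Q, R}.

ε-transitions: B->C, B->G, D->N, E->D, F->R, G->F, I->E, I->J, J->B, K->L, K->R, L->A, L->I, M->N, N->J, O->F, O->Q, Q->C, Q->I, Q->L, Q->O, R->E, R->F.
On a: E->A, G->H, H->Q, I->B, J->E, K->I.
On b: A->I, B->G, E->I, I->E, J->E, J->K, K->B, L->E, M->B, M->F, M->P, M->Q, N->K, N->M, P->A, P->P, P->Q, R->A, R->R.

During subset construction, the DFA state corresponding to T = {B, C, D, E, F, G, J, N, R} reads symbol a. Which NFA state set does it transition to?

E on a → {A}.
G on a → {H}.
J on a → {E}.
No a-transition from B, C, D, F, N, R.
Union after reading a: {A, E, H}.
Now take the ε-closure:
From E via ε: add D.
From D via ε: add N.
From N via ε: add J.
From J via ε: add B.
From B via ε: add C, G.
From G via ε: add F.
From F via ε: add R.
No new states can be added; the closed set is {A, B, C, D, E, F, G, H, J, N, R}.

{A, B, C, D, E, F, G, H, J, N, R}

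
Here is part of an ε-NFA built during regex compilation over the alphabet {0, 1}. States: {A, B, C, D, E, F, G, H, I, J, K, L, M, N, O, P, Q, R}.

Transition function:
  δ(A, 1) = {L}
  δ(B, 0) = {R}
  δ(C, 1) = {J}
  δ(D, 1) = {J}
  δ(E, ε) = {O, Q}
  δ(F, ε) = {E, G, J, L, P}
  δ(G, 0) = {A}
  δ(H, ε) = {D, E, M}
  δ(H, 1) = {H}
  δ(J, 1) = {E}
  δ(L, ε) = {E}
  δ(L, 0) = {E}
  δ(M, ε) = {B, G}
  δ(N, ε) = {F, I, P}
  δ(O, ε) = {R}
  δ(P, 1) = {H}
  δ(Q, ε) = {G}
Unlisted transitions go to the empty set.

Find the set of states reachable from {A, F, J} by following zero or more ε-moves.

Start with {A, F, J}.
From F via ε: add E, G, L, P.
From E via ε: add O, Q.
From O via ε: add R.
No new states can be added; the closed set is {A, E, F, G, J, L, O, P, Q, R}.

{A, E, F, G, J, L, O, P, Q, R}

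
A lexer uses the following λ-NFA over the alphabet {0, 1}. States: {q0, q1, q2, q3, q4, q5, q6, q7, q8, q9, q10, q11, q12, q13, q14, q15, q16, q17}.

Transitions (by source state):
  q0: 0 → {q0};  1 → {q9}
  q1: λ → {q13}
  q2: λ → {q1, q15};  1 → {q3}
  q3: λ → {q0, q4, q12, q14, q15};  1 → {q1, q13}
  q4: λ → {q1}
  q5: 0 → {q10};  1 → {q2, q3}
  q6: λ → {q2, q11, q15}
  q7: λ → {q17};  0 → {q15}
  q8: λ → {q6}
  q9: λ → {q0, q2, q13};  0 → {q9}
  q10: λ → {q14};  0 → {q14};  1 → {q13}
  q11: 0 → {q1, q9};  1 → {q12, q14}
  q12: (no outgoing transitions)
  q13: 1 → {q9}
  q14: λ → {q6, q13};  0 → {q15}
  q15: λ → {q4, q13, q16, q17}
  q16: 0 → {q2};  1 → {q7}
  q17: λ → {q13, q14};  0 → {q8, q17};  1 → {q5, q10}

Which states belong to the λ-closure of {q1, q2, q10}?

Start with {q1, q2, q10}.
From q1 via λ: add q13.
From q2 via λ: add q15.
From q10 via λ: add q14.
From q14 via λ: add q6.
From q15 via λ: add q4, q16, q17.
From q6 via λ: add q11.
No new states can be added; the closed set is {q1, q2, q4, q6, q10, q11, q13, q14, q15, q16, q17}.

{q1, q2, q4, q6, q10, q11, q13, q14, q15, q16, q17}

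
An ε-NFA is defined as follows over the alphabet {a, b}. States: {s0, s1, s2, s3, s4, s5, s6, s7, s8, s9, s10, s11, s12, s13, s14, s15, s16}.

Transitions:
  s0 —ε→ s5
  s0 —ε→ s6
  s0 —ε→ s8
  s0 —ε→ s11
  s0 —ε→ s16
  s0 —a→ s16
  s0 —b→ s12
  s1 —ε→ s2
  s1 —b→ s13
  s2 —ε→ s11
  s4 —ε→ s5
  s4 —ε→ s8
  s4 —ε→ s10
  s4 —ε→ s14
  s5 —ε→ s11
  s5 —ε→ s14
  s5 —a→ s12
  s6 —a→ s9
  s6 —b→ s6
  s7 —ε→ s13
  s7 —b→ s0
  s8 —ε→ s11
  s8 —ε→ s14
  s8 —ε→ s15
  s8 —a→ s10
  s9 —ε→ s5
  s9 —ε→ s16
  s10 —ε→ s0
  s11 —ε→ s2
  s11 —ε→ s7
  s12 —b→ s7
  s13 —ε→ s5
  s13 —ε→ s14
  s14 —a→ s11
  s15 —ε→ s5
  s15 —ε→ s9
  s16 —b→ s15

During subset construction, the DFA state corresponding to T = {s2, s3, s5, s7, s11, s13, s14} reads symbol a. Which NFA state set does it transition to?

{s2, s5, s7, s11, s12, s13, s14}

s5 on a → {s12}.
s14 on a → {s11}.
No a-transition from s2, s3, s7, s11, s13.
Union after reading a: {s11, s12}.
Now take the ε-closure:
From s11 via ε: add s2, s7.
From s7 via ε: add s13.
From s13 via ε: add s5, s14.
No new states can be added; the closed set is {s2, s5, s7, s11, s12, s13, s14}.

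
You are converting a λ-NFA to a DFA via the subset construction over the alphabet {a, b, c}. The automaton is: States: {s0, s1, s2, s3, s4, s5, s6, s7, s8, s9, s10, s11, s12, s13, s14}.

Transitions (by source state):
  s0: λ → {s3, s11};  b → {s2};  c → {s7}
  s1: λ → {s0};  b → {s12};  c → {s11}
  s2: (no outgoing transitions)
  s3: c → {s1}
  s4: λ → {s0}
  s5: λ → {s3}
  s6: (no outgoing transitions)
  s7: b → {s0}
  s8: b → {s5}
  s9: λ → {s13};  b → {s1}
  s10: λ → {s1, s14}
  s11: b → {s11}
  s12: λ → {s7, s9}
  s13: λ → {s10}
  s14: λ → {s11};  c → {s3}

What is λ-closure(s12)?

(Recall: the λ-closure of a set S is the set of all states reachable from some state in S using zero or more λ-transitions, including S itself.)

{s0, s1, s3, s7, s9, s10, s11, s12, s13, s14}

Start with {s12}.
From s12 via λ: add s7, s9.
From s9 via λ: add s13.
From s13 via λ: add s10.
From s10 via λ: add s1, s14.
From s1 via λ: add s0.
From s14 via λ: add s11.
From s0 via λ: add s3.
No new states can be added; the closed set is {s0, s1, s3, s7, s9, s10, s11, s12, s13, s14}.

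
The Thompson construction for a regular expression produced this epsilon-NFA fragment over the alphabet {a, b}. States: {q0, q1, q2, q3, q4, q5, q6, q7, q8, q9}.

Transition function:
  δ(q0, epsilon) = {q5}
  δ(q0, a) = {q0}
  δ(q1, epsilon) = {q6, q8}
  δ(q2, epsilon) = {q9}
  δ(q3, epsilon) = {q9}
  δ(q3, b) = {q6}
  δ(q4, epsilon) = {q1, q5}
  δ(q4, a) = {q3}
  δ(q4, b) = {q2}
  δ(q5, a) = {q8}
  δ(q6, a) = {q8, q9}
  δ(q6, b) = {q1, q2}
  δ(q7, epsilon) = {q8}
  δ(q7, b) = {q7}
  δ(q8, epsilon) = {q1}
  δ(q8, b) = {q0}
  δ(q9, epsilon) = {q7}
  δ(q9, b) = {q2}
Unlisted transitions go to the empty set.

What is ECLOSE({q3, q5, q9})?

{q1, q3, q5, q6, q7, q8, q9}

Start with {q3, q5, q9}.
From q9 via epsilon: add q7.
From q7 via epsilon: add q8.
From q8 via epsilon: add q1.
From q1 via epsilon: add q6.
No new states can be added; the closed set is {q1, q3, q5, q6, q7, q8, q9}.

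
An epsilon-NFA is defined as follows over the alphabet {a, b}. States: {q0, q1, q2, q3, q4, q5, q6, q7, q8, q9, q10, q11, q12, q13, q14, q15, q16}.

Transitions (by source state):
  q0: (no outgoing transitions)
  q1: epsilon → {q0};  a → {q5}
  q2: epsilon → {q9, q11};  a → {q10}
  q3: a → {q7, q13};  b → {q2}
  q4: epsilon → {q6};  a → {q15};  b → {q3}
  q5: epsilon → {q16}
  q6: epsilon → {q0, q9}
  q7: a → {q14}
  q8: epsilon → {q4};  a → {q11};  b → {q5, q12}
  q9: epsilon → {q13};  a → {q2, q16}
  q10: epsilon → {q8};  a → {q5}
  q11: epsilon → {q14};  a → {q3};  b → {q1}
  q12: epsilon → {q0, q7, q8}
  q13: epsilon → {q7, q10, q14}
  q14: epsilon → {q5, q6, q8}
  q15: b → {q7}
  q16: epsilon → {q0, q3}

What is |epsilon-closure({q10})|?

Start with {q10}.
From q10 via epsilon: add q8.
From q8 via epsilon: add q4.
From q4 via epsilon: add q6.
From q6 via epsilon: add q0, q9.
From q9 via epsilon: add q13.
From q13 via epsilon: add q7, q14.
From q14 via epsilon: add q5.
From q5 via epsilon: add q16.
From q16 via epsilon: add q3.
epsilon-closure = {q0, q3, q4, q5, q6, q7, q8, q9, q10, q13, q14, q16}, which has 12 states.

12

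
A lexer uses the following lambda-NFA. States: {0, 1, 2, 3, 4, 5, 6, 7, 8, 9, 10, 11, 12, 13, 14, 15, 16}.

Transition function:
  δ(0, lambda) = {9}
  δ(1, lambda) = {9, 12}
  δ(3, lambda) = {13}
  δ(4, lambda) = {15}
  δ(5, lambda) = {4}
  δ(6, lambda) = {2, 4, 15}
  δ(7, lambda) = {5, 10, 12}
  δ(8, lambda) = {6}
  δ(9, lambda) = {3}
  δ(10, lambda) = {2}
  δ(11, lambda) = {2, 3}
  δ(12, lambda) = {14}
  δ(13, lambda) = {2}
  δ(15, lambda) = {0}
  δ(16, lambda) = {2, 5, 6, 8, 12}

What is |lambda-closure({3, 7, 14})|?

Start with {3, 7, 14}.
From 3 via lambda: add 13.
From 7 via lambda: add 5, 10, 12.
From 5 via lambda: add 4.
From 10 via lambda: add 2.
From 4 via lambda: add 15.
From 15 via lambda: add 0.
From 0 via lambda: add 9.
lambda-closure = {0, 2, 3, 4, 5, 7, 9, 10, 12, 13, 14, 15}, which has 12 states.

12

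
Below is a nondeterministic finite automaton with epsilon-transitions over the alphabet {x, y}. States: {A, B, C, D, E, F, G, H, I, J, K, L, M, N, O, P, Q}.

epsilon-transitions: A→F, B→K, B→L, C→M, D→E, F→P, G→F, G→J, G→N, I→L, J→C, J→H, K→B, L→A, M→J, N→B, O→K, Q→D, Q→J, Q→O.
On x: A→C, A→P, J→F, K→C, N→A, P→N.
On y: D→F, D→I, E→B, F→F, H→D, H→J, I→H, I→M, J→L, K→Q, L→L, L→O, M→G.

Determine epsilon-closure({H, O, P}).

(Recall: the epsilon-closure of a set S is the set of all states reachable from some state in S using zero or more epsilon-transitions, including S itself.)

Start with {H, O, P}.
From O via epsilon: add K.
From K via epsilon: add B.
From B via epsilon: add L.
From L via epsilon: add A.
From A via epsilon: add F.
No new states can be added; the closed set is {A, B, F, H, K, L, O, P}.

{A, B, F, H, K, L, O, P}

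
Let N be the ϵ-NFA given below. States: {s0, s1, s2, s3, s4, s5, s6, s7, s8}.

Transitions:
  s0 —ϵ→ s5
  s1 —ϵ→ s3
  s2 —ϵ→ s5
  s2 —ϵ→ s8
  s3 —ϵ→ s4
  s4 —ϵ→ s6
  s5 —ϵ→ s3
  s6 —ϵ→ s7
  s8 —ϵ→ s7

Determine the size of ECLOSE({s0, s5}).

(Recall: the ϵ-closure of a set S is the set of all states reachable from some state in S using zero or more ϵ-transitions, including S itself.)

6

Start with {s0, s5}.
From s5 via ϵ: add s3.
From s3 via ϵ: add s4.
From s4 via ϵ: add s6.
From s6 via ϵ: add s7.
ϵ-closure = {s0, s3, s4, s5, s6, s7}, which has 6 states.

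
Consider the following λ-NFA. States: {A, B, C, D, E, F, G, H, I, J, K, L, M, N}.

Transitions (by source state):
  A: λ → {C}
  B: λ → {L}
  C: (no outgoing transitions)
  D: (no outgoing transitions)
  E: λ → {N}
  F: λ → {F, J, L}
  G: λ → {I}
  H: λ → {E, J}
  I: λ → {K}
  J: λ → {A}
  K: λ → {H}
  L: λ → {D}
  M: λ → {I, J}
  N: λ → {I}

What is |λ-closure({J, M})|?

9

Start with {J, M}.
From J via λ: add A.
From M via λ: add I.
From A via λ: add C.
From I via λ: add K.
From K via λ: add H.
From H via λ: add E.
From E via λ: add N.
λ-closure = {A, C, E, H, I, J, K, M, N}, which has 9 states.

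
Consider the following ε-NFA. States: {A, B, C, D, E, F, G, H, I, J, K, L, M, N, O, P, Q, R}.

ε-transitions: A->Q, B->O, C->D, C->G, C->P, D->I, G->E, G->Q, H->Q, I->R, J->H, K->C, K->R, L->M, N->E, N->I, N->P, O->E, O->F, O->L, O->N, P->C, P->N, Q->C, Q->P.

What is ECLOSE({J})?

Start with {J}.
From J via ε: add H.
From H via ε: add Q.
From Q via ε: add C, P.
From C via ε: add D, G.
From P via ε: add N.
From D via ε: add I.
From G via ε: add E.
From I via ε: add R.
No new states can be added; the closed set is {C, D, E, G, H, I, J, N, P, Q, R}.

{C, D, E, G, H, I, J, N, P, Q, R}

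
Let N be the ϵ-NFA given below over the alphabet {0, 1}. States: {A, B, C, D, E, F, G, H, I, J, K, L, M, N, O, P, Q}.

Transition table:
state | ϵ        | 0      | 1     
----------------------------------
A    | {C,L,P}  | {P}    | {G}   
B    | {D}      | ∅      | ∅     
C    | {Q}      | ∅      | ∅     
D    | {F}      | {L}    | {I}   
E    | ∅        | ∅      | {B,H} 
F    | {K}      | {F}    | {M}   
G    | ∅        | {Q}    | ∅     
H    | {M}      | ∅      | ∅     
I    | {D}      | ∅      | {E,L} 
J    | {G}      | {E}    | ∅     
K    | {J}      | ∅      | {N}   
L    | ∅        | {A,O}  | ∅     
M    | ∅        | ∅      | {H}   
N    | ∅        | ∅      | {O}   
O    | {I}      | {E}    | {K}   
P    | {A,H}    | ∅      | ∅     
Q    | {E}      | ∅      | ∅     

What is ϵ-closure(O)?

{D, F, G, I, J, K, O}

Start with {O}.
From O via ϵ: add I.
From I via ϵ: add D.
From D via ϵ: add F.
From F via ϵ: add K.
From K via ϵ: add J.
From J via ϵ: add G.
No new states can be added; the closed set is {D, F, G, I, J, K, O}.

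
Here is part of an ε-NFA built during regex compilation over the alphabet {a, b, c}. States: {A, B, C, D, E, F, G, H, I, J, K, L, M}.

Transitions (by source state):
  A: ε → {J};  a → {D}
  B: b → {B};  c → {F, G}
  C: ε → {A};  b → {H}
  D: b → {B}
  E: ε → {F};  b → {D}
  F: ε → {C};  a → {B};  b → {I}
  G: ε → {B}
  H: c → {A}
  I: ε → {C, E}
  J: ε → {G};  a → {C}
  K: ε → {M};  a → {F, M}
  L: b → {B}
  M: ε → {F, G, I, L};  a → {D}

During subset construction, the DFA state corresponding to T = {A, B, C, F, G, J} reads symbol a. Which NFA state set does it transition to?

A on a → {D}.
F on a → {B}.
J on a → {C}.
No a-transition from B, C, G.
Union after reading a: {B, C, D}.
Now take the ε-closure:
From C via ε: add A.
From A via ε: add J.
From J via ε: add G.
No new states can be added; the closed set is {A, B, C, D, G, J}.

{A, B, C, D, G, J}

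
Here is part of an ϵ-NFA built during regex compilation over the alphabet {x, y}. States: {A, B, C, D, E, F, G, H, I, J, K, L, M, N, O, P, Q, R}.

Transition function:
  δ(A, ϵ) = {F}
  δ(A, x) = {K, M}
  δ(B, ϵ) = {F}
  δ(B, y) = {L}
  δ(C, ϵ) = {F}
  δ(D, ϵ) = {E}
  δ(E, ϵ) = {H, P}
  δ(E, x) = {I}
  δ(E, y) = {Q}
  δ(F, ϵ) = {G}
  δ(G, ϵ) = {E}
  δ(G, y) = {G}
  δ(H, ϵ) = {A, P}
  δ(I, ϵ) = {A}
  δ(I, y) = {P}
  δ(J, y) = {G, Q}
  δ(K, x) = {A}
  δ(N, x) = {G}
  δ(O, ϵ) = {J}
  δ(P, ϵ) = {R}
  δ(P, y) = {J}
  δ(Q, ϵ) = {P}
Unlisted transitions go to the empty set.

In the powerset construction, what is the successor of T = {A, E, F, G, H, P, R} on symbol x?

A on x → {K, M}.
E on x → {I}.
No x-transition from F, G, H, P, R.
Union after reading x: {I, K, M}.
Now take the ϵ-closure:
From I via ϵ: add A.
From A via ϵ: add F.
From F via ϵ: add G.
From G via ϵ: add E.
From E via ϵ: add H, P.
From P via ϵ: add R.
No new states can be added; the closed set is {A, E, F, G, H, I, K, M, P, R}.

{A, E, F, G, H, I, K, M, P, R}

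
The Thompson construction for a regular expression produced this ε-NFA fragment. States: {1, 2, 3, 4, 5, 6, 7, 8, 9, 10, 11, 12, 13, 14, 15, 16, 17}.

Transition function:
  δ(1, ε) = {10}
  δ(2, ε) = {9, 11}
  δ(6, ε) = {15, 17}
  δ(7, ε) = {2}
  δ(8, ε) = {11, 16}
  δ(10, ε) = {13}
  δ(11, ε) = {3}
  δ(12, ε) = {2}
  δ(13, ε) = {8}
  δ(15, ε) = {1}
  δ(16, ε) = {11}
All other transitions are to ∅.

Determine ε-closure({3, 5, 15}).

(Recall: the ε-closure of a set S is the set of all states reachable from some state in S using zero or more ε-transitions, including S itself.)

Start with {3, 5, 15}.
From 15 via ε: add 1.
From 1 via ε: add 10.
From 10 via ε: add 13.
From 13 via ε: add 8.
From 8 via ε: add 11, 16.
No new states can be added; the closed set is {1, 3, 5, 8, 10, 11, 13, 15, 16}.

{1, 3, 5, 8, 10, 11, 13, 15, 16}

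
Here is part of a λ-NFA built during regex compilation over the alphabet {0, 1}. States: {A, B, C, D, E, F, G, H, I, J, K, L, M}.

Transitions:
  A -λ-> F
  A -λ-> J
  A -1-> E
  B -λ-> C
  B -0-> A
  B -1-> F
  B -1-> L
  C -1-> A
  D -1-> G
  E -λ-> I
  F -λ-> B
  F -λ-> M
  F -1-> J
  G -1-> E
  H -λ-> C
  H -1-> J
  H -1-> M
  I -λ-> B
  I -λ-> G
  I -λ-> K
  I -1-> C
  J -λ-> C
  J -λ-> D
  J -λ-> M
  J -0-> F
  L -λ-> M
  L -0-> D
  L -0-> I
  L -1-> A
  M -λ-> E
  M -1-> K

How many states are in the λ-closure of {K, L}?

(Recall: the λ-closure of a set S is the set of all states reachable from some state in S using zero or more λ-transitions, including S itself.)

8

Start with {K, L}.
From L via λ: add M.
From M via λ: add E.
From E via λ: add I.
From I via λ: add B, G.
From B via λ: add C.
λ-closure = {B, C, E, G, I, K, L, M}, which has 8 states.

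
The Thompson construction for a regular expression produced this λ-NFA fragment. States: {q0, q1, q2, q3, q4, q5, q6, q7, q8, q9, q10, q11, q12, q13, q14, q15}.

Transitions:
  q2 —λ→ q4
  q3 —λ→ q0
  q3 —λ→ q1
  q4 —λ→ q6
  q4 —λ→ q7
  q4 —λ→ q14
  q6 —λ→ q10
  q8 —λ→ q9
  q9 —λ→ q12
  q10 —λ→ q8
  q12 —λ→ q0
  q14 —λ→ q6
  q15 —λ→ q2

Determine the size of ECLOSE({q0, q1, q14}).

Start with {q0, q1, q14}.
From q14 via λ: add q6.
From q6 via λ: add q10.
From q10 via λ: add q8.
From q8 via λ: add q9.
From q9 via λ: add q12.
λ-closure = {q0, q1, q6, q8, q9, q10, q12, q14}, which has 8 states.

8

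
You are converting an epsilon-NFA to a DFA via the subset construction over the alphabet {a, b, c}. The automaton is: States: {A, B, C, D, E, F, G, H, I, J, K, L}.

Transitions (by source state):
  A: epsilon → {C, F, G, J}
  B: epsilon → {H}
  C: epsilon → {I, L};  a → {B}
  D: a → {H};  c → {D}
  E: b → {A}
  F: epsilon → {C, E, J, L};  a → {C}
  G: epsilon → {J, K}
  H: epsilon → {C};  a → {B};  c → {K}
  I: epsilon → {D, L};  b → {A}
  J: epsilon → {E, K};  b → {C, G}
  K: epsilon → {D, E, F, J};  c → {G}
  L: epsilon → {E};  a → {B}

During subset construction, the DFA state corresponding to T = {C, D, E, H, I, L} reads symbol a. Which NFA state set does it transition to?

{B, C, D, E, H, I, L}

C on a → {B}.
D on a → {H}.
H on a → {B}.
L on a → {B}.
No a-transition from E, I.
Union after reading a: {B, H}.
Now take the epsilon-closure:
From H via epsilon: add C.
From C via epsilon: add I, L.
From I via epsilon: add D.
From L via epsilon: add E.
No new states can be added; the closed set is {B, C, D, E, H, I, L}.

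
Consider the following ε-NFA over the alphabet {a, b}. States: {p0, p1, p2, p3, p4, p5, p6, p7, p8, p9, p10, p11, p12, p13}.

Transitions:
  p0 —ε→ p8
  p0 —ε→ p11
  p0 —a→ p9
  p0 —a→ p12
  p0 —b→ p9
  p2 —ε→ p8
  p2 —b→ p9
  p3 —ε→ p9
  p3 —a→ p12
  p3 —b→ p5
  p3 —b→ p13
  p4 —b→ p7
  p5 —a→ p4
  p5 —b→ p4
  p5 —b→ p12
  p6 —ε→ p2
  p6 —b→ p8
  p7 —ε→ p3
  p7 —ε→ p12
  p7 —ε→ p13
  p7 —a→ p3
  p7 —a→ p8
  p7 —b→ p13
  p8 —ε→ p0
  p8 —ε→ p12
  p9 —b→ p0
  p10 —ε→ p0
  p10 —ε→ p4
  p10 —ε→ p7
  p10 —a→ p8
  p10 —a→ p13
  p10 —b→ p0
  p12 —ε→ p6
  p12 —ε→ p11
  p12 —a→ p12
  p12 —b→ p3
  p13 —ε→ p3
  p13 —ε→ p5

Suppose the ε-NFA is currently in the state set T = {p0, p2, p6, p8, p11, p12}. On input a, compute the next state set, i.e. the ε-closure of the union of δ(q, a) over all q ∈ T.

{p0, p2, p6, p8, p9, p11, p12}

p0 on a → {p9, p12}.
p12 on a → {p12}.
No a-transition from p2, p6, p8, p11.
Union after reading a: {p9, p12}.
Now take the ε-closure:
From p12 via ε: add p6, p11.
From p6 via ε: add p2.
From p2 via ε: add p8.
From p8 via ε: add p0.
No new states can be added; the closed set is {p0, p2, p6, p8, p9, p11, p12}.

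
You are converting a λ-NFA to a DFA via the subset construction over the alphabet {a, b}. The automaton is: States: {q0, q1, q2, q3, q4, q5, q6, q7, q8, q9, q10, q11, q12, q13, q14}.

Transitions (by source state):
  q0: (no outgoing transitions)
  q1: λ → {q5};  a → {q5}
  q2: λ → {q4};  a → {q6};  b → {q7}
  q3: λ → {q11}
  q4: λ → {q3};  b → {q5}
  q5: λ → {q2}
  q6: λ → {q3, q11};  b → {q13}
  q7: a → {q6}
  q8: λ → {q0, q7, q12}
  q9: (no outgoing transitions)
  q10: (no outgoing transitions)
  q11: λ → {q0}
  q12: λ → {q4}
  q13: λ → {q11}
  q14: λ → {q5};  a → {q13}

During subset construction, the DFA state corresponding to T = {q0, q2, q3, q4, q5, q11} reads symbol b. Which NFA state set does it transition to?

q2 on b → {q7}.
q4 on b → {q5}.
No b-transition from q0, q3, q5, q11.
Union after reading b: {q5, q7}.
Now take the λ-closure:
From q5 via λ: add q2.
From q2 via λ: add q4.
From q4 via λ: add q3.
From q3 via λ: add q11.
From q11 via λ: add q0.
No new states can be added; the closed set is {q0, q2, q3, q4, q5, q7, q11}.

{q0, q2, q3, q4, q5, q7, q11}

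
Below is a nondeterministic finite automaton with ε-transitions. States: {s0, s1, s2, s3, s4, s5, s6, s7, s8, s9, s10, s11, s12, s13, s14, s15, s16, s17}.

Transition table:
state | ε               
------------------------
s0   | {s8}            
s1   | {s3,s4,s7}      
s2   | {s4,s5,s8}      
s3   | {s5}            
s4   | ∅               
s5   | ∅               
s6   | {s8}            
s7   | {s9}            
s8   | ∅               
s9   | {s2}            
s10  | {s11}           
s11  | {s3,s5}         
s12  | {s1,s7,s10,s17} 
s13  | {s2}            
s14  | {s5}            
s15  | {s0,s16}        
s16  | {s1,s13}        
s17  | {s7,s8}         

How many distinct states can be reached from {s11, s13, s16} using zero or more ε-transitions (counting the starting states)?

11

Start with {s11, s13, s16}.
From s11 via ε: add s3, s5.
From s13 via ε: add s2.
From s16 via ε: add s1.
From s1 via ε: add s4, s7.
From s2 via ε: add s8.
From s7 via ε: add s9.
ε-closure = {s1, s2, s3, s4, s5, s7, s8, s9, s11, s13, s16}, which has 11 states.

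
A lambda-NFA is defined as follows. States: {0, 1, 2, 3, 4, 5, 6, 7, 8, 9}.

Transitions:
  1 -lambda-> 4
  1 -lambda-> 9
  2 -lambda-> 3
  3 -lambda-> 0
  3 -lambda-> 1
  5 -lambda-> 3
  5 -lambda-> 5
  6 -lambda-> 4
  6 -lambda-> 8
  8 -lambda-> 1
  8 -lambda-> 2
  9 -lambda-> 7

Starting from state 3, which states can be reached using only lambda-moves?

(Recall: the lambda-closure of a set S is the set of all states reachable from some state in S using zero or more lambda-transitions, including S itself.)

{0, 1, 3, 4, 7, 9}

Start with {3}.
From 3 via lambda: add 0, 1.
From 1 via lambda: add 4, 9.
From 9 via lambda: add 7.
No new states can be added; the closed set is {0, 1, 3, 4, 7, 9}.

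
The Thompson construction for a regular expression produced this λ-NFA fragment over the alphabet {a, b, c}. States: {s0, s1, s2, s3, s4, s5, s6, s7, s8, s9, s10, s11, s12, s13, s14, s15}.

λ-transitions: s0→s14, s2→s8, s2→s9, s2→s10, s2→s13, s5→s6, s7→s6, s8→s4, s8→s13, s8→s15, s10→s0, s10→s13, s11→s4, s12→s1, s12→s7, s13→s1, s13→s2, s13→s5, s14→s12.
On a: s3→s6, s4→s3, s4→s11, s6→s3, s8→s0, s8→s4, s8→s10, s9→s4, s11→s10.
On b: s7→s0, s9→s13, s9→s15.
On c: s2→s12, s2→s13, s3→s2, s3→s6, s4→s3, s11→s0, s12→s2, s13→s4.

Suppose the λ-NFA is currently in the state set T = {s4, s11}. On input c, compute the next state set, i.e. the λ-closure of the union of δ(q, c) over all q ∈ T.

{s0, s1, s3, s6, s7, s12, s14}

s4 on c → {s3}.
s11 on c → {s0}.
Union after reading c: {s0, s3}.
Now take the λ-closure:
From s0 via λ: add s14.
From s14 via λ: add s12.
From s12 via λ: add s1, s7.
From s7 via λ: add s6.
No new states can be added; the closed set is {s0, s1, s3, s6, s7, s12, s14}.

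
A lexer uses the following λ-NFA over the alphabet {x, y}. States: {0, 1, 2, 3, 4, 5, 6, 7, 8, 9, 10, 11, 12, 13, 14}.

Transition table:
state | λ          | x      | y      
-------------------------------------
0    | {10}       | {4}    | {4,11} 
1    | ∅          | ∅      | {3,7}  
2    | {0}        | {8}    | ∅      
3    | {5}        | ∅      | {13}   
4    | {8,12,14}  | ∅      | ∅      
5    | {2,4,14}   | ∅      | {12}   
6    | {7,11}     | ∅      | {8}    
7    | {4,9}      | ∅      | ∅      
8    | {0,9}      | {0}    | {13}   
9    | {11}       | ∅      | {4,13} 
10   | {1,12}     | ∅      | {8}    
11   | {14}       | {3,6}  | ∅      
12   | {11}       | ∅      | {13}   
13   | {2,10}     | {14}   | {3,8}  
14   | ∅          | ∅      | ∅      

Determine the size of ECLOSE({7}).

Start with {7}.
From 7 via λ: add 4, 9.
From 4 via λ: add 8, 12, 14.
From 9 via λ: add 11.
From 8 via λ: add 0.
From 0 via λ: add 10.
From 10 via λ: add 1.
λ-closure = {0, 1, 4, 7, 8, 9, 10, 11, 12, 14}, which has 10 states.

10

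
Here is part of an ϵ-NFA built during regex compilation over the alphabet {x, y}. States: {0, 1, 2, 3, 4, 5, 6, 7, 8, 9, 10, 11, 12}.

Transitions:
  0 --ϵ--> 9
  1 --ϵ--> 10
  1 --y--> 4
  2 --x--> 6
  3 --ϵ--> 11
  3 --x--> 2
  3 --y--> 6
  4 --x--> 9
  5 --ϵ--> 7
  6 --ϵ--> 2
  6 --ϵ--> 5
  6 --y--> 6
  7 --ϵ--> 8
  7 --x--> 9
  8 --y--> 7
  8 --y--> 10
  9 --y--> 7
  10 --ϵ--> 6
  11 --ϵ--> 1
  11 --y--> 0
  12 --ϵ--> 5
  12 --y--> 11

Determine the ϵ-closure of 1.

Start with {1}.
From 1 via ϵ: add 10.
From 10 via ϵ: add 6.
From 6 via ϵ: add 2, 5.
From 5 via ϵ: add 7.
From 7 via ϵ: add 8.
No new states can be added; the closed set is {1, 2, 5, 6, 7, 8, 10}.

{1, 2, 5, 6, 7, 8, 10}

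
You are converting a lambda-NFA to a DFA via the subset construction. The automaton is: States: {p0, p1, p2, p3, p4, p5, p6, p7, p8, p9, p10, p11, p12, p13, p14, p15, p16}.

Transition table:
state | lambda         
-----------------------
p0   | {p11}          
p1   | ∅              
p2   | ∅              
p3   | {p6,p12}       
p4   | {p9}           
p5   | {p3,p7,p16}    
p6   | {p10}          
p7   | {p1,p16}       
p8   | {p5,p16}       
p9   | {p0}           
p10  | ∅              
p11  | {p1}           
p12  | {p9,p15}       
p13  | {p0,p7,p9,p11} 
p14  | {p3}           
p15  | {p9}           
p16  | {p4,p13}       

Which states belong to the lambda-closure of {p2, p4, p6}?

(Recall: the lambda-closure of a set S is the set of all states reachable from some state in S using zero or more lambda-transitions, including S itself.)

Start with {p2, p4, p6}.
From p4 via lambda: add p9.
From p6 via lambda: add p10.
From p9 via lambda: add p0.
From p0 via lambda: add p11.
From p11 via lambda: add p1.
No new states can be added; the closed set is {p0, p1, p2, p4, p6, p9, p10, p11}.

{p0, p1, p2, p4, p6, p9, p10, p11}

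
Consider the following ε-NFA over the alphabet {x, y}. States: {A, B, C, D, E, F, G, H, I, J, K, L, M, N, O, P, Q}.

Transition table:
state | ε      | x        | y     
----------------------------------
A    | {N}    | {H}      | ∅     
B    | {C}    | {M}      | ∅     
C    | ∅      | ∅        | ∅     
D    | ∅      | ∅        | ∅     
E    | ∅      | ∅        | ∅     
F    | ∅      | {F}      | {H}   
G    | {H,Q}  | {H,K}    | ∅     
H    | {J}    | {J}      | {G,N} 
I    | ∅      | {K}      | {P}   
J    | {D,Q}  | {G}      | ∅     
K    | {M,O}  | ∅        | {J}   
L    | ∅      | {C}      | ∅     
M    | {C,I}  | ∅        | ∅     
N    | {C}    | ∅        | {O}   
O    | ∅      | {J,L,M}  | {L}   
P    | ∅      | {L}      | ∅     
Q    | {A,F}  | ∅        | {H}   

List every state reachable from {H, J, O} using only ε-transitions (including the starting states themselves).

Start with {H, J, O}.
From J via ε: add D, Q.
From Q via ε: add A, F.
From A via ε: add N.
From N via ε: add C.
No new states can be added; the closed set is {A, C, D, F, H, J, N, O, Q}.

{A, C, D, F, H, J, N, O, Q}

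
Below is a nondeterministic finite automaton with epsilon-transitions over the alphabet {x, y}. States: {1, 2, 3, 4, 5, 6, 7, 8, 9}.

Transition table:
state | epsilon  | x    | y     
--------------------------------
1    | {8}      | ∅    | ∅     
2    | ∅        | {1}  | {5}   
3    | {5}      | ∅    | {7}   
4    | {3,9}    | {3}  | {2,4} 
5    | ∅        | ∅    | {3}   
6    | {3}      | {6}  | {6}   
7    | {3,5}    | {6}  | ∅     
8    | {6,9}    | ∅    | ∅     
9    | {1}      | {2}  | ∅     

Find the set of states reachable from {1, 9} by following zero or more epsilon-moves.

{1, 3, 5, 6, 8, 9}

Start with {1, 9}.
From 1 via epsilon: add 8.
From 8 via epsilon: add 6.
From 6 via epsilon: add 3.
From 3 via epsilon: add 5.
No new states can be added; the closed set is {1, 3, 5, 6, 8, 9}.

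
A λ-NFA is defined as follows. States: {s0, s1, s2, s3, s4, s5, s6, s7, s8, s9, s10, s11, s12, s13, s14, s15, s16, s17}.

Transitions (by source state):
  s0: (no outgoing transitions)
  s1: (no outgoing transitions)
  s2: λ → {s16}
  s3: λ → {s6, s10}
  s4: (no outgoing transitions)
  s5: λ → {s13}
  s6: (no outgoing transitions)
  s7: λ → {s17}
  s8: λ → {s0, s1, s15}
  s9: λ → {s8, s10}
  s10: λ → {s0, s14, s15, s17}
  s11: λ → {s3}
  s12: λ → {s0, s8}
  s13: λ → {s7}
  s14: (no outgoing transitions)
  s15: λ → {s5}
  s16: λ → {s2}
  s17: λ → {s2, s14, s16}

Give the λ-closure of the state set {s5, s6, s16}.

Start with {s5, s6, s16}.
From s5 via λ: add s13.
From s16 via λ: add s2.
From s13 via λ: add s7.
From s7 via λ: add s17.
From s17 via λ: add s14.
No new states can be added; the closed set is {s2, s5, s6, s7, s13, s14, s16, s17}.

{s2, s5, s6, s7, s13, s14, s16, s17}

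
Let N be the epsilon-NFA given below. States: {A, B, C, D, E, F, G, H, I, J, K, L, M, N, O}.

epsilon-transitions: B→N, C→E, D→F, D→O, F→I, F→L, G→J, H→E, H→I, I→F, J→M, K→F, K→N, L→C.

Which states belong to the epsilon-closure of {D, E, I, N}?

{C, D, E, F, I, L, N, O}

Start with {D, E, I, N}.
From D via epsilon: add F, O.
From F via epsilon: add L.
From L via epsilon: add C.
No new states can be added; the closed set is {C, D, E, F, I, L, N, O}.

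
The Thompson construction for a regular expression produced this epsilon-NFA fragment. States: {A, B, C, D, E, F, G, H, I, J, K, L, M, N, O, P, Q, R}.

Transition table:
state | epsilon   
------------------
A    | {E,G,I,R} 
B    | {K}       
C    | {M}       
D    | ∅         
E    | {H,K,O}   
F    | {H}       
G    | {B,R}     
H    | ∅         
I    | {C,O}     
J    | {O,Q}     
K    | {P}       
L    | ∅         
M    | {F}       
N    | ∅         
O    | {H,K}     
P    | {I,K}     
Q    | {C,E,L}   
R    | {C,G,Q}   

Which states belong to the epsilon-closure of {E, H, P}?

{C, E, F, H, I, K, M, O, P}

Start with {E, H, P}.
From E via epsilon: add K, O.
From P via epsilon: add I.
From I via epsilon: add C.
From C via epsilon: add M.
From M via epsilon: add F.
No new states can be added; the closed set is {C, E, F, H, I, K, M, O, P}.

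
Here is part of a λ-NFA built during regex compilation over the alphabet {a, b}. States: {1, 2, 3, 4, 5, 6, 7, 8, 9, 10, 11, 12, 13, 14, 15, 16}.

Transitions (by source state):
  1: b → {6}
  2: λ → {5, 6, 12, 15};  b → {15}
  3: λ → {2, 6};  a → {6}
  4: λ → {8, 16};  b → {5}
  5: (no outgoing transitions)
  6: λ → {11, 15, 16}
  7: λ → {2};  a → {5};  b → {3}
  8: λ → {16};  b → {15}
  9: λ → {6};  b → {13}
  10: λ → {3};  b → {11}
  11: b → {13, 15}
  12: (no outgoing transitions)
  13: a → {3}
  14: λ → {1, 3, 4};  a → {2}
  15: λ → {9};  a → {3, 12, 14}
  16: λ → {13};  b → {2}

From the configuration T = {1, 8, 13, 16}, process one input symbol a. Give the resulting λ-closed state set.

13 on a → {3}.
No a-transition from 1, 8, 16.
Union after reading a: {3}.
Now take the λ-closure:
From 3 via λ: add 2, 6.
From 2 via λ: add 5, 12, 15.
From 6 via λ: add 11, 16.
From 15 via λ: add 9.
From 16 via λ: add 13.
No new states can be added; the closed set is {2, 3, 5, 6, 9, 11, 12, 13, 15, 16}.

{2, 3, 5, 6, 9, 11, 12, 13, 15, 16}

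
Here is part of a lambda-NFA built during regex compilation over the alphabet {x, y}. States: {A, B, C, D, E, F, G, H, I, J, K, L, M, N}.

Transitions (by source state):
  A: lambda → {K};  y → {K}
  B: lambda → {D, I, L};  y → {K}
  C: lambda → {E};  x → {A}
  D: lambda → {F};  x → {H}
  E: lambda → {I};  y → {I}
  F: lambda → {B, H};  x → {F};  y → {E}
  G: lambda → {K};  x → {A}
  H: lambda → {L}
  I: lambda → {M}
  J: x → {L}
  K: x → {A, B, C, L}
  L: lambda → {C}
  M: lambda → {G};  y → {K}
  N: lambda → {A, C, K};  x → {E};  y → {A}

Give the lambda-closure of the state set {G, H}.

Start with {G, H}.
From G via lambda: add K.
From H via lambda: add L.
From L via lambda: add C.
From C via lambda: add E.
From E via lambda: add I.
From I via lambda: add M.
No new states can be added; the closed set is {C, E, G, H, I, K, L, M}.

{C, E, G, H, I, K, L, M}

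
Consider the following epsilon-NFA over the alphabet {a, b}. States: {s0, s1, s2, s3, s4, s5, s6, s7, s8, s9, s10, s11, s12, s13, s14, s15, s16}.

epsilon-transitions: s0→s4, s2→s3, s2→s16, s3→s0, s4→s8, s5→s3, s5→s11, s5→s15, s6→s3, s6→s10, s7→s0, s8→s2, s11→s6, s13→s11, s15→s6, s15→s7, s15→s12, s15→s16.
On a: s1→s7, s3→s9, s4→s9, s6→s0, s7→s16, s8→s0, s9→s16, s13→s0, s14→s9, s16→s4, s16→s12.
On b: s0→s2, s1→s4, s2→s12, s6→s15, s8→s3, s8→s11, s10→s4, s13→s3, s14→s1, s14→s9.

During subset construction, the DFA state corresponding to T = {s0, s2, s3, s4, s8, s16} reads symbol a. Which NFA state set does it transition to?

{s0, s2, s3, s4, s8, s9, s12, s16}

s3 on a → {s9}.
s4 on a → {s9}.
s8 on a → {s0}.
s16 on a → {s4, s12}.
No a-transition from s0, s2.
Union after reading a: {s0, s4, s9, s12}.
Now take the epsilon-closure:
From s4 via epsilon: add s8.
From s8 via epsilon: add s2.
From s2 via epsilon: add s3, s16.
No new states can be added; the closed set is {s0, s2, s3, s4, s8, s9, s12, s16}.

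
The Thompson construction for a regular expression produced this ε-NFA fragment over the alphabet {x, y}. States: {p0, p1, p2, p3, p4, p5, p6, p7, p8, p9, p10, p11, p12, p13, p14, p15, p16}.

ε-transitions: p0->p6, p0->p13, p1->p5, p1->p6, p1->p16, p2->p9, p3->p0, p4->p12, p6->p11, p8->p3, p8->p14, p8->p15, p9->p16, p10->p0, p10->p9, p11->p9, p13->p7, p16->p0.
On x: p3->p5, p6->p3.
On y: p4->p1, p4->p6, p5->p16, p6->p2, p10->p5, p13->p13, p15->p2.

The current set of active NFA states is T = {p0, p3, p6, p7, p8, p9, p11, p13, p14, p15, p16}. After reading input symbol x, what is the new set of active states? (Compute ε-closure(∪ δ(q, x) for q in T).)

{p0, p3, p5, p6, p7, p9, p11, p13, p16}

p3 on x → {p5}.
p6 on x → {p3}.
No x-transition from p0, p7, p8, p9, p11, p13, p14, p15, p16.
Union after reading x: {p3, p5}.
Now take the ε-closure:
From p3 via ε: add p0.
From p0 via ε: add p6, p13.
From p6 via ε: add p11.
From p13 via ε: add p7.
From p11 via ε: add p9.
From p9 via ε: add p16.
No new states can be added; the closed set is {p0, p3, p5, p6, p7, p9, p11, p13, p16}.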